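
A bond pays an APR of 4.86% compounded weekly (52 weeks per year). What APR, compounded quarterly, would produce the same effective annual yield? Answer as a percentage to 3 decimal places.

EAR = (1 + 0.0486/52)^52 − 1 = 0.049777.
Solve (1 + r/4)^4 = 1.049777: r/4 = 1.049777^(1/4) − 1 = 0.012218, so r = 0.048873 = 4.887%.

4.887%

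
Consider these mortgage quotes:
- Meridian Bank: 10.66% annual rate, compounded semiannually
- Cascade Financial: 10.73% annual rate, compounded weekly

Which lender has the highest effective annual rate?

Cascade Financial

Meridian Bank: (1 + 0.1066/2)^2 − 1 = 10.944%
Cascade Financial: (1 + 0.1073/52)^52 − 1 = 11.315%
The highest effective annual rate is Cascade Financial at 11.315%.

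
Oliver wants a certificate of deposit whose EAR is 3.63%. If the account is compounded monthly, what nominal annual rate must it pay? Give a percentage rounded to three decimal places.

(1 + r/12)^12 − 1 = 0.0363, so 1 + r/12 = 1.0363^(1/12).
r/12 = 0.002976, so r = 0.035710 = 3.571%.

3.571%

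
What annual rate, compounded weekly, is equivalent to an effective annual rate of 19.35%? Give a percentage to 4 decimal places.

(1 + r/52)^52 − 1 = 0.1935, so 1 + r/52 = 1.1935^(1/52).
r/52 = 0.003408, so r = 0.177191 = 17.7191%.

17.7191%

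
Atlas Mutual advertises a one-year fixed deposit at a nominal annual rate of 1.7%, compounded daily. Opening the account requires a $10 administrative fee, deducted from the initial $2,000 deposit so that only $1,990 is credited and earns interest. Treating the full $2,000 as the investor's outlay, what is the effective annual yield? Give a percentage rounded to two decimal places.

1.21%

Value after one year: 1,990 × (1 + 0.017/365)^365 = 1,990 × 1.017145 = $2,024.12.
Effective yield on the $2,000 outlay: 2,024.12 / 2,000 − 1 = 0.012059 = 1.21%.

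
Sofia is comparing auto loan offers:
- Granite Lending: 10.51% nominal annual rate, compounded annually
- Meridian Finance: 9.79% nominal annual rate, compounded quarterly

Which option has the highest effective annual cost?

Granite Lending

Granite Lending: compounded annually, EAR = 10.510%
Meridian Finance: (1 + 0.0979/4)^4 − 1 = 10.155%
The highest effective annual rate is Granite Lending at 10.510%.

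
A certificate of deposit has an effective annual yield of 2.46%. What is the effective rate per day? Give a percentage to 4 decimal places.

The per-day rate i satisfies (1 + i)^365 = 1 + 0.0246.
i = 1.0246^(1/365) − 1 = 0.0000666 = 0.0067%.

0.0067%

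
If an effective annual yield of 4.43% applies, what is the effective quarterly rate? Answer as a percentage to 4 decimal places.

1.0896%

The per-quarter rate i satisfies (1 + i)^4 = 1 + 0.0443.
i = 1.0443^(1/4) − 1 = 0.0108956 = 1.0896%.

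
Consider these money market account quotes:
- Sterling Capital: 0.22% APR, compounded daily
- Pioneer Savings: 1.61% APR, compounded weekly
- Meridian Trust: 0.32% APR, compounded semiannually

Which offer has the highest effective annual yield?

Pioneer Savings

Sterling Capital: (1 + 0.0022/365)^365 − 1 = 0.220%
Pioneer Savings: (1 + 0.0161/52)^52 − 1 = 1.623%
Meridian Trust: (1 + 0.0032/2)^2 − 1 = 0.320%
The highest effective annual rate is Pioneer Savings at 1.623%.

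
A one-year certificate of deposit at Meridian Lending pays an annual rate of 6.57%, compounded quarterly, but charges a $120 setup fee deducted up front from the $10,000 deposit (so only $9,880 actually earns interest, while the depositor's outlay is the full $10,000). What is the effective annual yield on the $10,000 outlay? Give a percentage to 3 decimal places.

Value after one year: 9,880 × (1 + 0.0657/4)^4 = 9,880 × 1.067336 = $10,545.28.
Effective yield on the $10,000 outlay: 10,545.28 / 10,000 − 1 = 0.054528 = 5.453%.

5.453%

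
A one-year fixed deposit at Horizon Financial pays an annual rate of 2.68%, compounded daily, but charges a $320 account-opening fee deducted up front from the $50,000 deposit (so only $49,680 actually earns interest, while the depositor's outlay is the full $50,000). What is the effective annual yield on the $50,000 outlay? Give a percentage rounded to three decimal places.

2.059%

Value after one year: 49,680 × (1 + 0.0268/365)^365 = 49,680 × 1.027161 = $51,029.38.
Effective yield on the $50,000 outlay: 51,029.38 / 50,000 − 1 = 0.020588 = 2.059%.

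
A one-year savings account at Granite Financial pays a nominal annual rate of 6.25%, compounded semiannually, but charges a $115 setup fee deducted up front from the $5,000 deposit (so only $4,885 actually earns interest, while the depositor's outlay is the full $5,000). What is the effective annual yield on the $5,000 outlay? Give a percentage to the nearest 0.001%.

Value after one year: 4,885 × (1 + 0.0625/2)^2 = 4,885 × 1.063477 = $5,195.08.
Effective yield on the $5,000 outlay: 5,195.08 / 5,000 − 1 = 0.039017 = 3.902%.

3.902%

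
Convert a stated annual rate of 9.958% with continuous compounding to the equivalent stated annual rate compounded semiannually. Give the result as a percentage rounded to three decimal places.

10.210%

EAR under continuous compounding: e^0.09958 − 1 = 0.104707.
Solve (1 + r/2)^2 = 1.104707: r/2 = 1.104707^(1/2) − 1 = 0.051050, so r = 0.102101 = 10.210%.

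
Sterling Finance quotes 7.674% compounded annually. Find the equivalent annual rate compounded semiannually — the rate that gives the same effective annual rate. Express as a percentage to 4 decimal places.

7.5322%

Compounded annually, EAR = nominal = 0.076740.
Solve (1 + r/2)^2 = 1.076740: r/2 = 1.076740^(1/2) − 1 = 0.037661, so r = 0.075322 = 7.5322%.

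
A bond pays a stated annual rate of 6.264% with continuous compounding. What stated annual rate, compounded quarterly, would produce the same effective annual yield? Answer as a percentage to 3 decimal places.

EAR under continuous compounding: e^0.06264 − 1 = 0.064643.
Solve (1 + r/4)^4 = 1.064643: r/4 = 1.064643^(1/4) − 1 = 0.015783, so r = 0.063133 = 6.313%.

6.313%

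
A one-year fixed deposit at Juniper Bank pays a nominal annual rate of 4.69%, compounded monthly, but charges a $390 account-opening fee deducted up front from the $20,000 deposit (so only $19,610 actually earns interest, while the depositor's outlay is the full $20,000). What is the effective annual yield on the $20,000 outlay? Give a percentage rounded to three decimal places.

2.749%

Value after one year: 19,610 × (1 + 0.0469/12)^12 = 19,610 × 1.047921 = $20,549.74.
Effective yield on the $20,000 outlay: 20,549.74 / 20,000 − 1 = 0.027487 = 2.749%.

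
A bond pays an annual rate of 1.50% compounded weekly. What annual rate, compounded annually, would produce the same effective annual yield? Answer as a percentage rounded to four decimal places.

EAR = (1 + 0.0150/52)^52 − 1 = 0.015111.
Compounded annually, the equivalent nominal rate is the EAR itself: 1.5111%.

1.5111%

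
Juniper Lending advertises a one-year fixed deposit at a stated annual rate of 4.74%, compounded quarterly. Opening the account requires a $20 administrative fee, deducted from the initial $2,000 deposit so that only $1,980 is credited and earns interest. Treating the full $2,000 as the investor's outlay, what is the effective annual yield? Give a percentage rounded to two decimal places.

3.78%

Value after one year: 1,980 × (1 + 0.0474/4)^4 = 1,980 × 1.048249 = $2,075.53.
Effective yield on the $2,000 outlay: 2,075.53 / 2,000 − 1 = 0.037767 = 3.78%.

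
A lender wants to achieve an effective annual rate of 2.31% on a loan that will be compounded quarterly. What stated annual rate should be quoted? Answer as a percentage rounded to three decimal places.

(1 + r/4)^4 − 1 = 0.0231, so 1 + r/4 = 1.0231^(1/4).
r/4 = 0.005726, so r = 0.022903 = 2.290%.

2.290%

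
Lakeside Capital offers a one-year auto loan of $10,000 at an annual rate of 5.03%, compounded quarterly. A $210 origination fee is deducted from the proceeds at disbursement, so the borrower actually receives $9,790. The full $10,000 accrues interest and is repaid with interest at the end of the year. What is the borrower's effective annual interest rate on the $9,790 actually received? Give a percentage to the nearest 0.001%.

Amount owed after one year: 10,000 × (1 + 0.0503/4)^4 = 10,000 × 1.051257 = $10,512.57.
Effective rate on net proceeds: 10,512.57 / 9,790 − 1 = 0.073807 = 7.381%.

7.381%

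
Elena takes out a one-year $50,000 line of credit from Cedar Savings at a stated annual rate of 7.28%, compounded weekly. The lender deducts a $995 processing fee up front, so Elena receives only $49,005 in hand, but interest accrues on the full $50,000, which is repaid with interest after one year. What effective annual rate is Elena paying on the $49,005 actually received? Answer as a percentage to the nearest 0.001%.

9.730%

Amount owed after one year: 50,000 × (1 + 0.0728/52)^52 = 50,000 × 1.075461 = $53,773.03.
Effective rate on net proceeds: 53,773.03 / 49,005 − 1 = 0.097297 = 9.730%.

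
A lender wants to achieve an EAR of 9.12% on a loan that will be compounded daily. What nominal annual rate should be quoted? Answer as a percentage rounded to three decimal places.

8.729%

(1 + r/365)^365 − 1 = 0.0912, so 1 + r/365 = 1.0912^(1/365).
r/365 = 0.000239, so r = 0.087288 = 8.729%.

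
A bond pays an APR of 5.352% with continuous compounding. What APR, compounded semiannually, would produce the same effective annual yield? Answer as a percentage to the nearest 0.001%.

EAR under continuous compounding: e^0.05352 − 1 = 0.054978.
Solve (1 + r/2)^2 = 1.054978: r/2 = 1.054978^(1/2) − 1 = 0.027121, so r = 0.054243 = 5.424%.

5.424%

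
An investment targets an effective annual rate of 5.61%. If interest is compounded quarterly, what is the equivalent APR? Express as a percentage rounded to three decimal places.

(1 + r/4)^4 − 1 = 0.0561, so 1 + r/4 = 1.0561^(1/4).
r/4 = 0.013739, so r = 0.054957 = 5.496%.

5.496%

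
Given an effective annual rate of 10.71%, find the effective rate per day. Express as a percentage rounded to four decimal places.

The per-day rate i satisfies (1 + i)^365 = 1 + 0.1071.
i = 1.1071^(1/365) − 1 = 0.0002788 = 0.0279%.

0.0279%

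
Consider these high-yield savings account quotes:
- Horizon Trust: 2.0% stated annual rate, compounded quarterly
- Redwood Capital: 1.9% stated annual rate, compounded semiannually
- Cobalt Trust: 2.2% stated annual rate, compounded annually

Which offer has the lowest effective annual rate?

Horizon Trust: (1 + 0.020/4)^4 − 1 = 2.015%
Redwood Capital: (1 + 0.019/2)^2 − 1 = 1.909%
Cobalt Trust: compounded annually, EAR = 2.200%
The lowest effective annual rate is Redwood Capital at 1.909%.

Redwood Capital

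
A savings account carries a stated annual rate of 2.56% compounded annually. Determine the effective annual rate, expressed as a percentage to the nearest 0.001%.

2.560%

Annual compounding means the effective rate equals the nominal rate: 2.560%.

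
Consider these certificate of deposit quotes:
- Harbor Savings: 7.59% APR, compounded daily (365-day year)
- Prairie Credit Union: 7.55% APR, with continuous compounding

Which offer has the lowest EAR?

Harbor Savings: (1 + 0.0759/365)^365 − 1 = 7.885%
Prairie Credit Union: e^0.0755 − 1 = 7.842%
The lowest effective annual rate is Prairie Credit Union at 7.842%.

Prairie Credit Union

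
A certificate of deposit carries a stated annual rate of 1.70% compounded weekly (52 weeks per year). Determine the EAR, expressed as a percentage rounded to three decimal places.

1.714%

EAR = (1 + 0.0170/52)^52 − 1.
= (1 + 0.000327)^52 − 1 = 1.017142 − 1 = 1.714%.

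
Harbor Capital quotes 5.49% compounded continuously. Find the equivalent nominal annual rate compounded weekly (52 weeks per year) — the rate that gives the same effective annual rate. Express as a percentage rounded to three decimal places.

5.493%

EAR under continuous compounding: e^0.0549 − 1 = 0.056435.
Solve (1 + r/52)^52 = 1.056435: r/52 = 1.056435^(1/52) − 1 = 0.001056, so r = 0.054929 = 5.493%.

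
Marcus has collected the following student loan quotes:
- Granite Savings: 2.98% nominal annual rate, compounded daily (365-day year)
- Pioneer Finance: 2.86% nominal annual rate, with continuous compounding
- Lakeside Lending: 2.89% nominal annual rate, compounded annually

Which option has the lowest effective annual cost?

Lakeside Lending

Granite Savings: (1 + 0.0298/365)^365 − 1 = 3.025%
Pioneer Finance: e^0.0286 − 1 = 2.901%
Lakeside Lending: compounded annually, EAR = 2.890%
The lowest effective annual rate is Lakeside Lending at 2.890%.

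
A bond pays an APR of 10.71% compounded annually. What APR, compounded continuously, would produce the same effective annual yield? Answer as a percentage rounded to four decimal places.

Compounded annually, EAR = nominal = 0.107100.
Equivalent continuous rate: r = ln(1 + 0.107100) = 0.101744 = 10.1744%.

10.1744%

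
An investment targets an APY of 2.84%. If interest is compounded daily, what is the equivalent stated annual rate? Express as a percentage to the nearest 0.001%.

2.801%

(1 + r/365)^365 − 1 = 0.0284, so 1 + r/365 = 1.0284^(1/365).
r/365 = 0.000077, so r = 0.028005 = 2.801%.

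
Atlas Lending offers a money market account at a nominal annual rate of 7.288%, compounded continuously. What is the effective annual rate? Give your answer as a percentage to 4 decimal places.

With continuous compounding, EAR = e^0.07288 − 1.
e^0.07288 = 1.075601, so EAR = 0.075601 = 7.5601%.

7.5601%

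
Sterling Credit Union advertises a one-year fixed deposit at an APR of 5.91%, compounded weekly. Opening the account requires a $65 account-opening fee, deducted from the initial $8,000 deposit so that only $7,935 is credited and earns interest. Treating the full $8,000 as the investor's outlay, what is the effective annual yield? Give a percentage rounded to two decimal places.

Value after one year: 7,935 × (1 + 0.0591/52)^52 = 7,935 × 1.060846 = $8,417.81.
Effective yield on the $8,000 outlay: 8,417.81 / 8,000 − 1 = 0.052226 = 5.22%.

5.22%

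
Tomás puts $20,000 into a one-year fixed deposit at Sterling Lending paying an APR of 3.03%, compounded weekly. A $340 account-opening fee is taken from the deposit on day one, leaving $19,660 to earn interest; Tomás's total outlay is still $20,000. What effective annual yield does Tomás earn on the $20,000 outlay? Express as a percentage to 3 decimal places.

1.323%

Value after one year: 19,660 × (1 + 0.0303/52)^52 = 19,660 × 1.030755 = $20,264.64.
Effective yield on the $20,000 outlay: 20,264.64 / 20,000 − 1 = 0.013232 = 1.323%.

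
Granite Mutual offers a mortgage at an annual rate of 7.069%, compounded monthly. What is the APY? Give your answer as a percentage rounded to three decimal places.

EAR = (1 + 0.07069/12)^12 − 1.
= (1 + 0.005891)^12 − 1 = 1.073026 − 1 = 7.303%.

7.303%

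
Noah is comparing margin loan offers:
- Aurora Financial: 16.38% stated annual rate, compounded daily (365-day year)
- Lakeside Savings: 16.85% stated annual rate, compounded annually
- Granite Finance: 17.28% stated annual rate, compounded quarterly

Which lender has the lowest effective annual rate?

Lakeside Savings

Aurora Financial: (1 + 0.1638/365)^365 − 1 = 17.794%
Lakeside Savings: compounded annually, EAR = 16.850%
Granite Finance: (1 + 0.1728/4)^4 − 1 = 18.432%
The lowest effective annual rate is Lakeside Savings at 16.850%.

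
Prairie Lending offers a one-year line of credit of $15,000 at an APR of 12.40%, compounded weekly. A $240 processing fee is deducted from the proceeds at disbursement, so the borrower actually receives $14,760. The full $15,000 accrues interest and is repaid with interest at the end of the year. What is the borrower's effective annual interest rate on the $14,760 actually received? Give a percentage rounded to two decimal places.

Amount owed after one year: 15,000 × (1 + 0.1240/52)^52 = 15,000 × 1.131849 = $16,977.73.
Effective rate on net proceeds: 16,977.73 / 14,760 − 1 = 0.150253 = 15.03%.

15.03%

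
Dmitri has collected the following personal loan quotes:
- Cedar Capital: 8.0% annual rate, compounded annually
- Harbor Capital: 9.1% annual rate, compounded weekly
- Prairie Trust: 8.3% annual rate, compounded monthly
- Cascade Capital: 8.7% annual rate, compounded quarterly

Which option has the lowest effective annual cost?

Cedar Capital: compounded annually, EAR = 8.000%
Harbor Capital: (1 + 0.091/52)^52 − 1 = 9.518%
Prairie Trust: (1 + 0.083/12)^12 − 1 = 8.623%
Cascade Capital: (1 + 0.087/4)^4 − 1 = 8.988%
The lowest effective annual rate is Cedar Capital at 8.000%.

Cedar Capital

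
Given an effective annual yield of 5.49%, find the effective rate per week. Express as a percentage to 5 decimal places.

0.10283%

The per-week rate i satisfies (1 + i)^52 = 1 + 0.0549.
i = 1.0549^(1/52) − 1 = 0.0010283 = 0.10283%.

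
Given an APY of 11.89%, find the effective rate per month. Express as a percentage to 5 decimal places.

The per-month rate i satisfies (1 + i)^12 = 1 + 0.1189.
i = 1.1189^(1/12) − 1 = 0.0094061 = 0.94061%.

0.94061%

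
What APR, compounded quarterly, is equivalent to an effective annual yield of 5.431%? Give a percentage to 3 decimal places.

(1 + r/4)^4 − 1 = 0.05431, so 1 + r/4 = 1.05431^(1/4).
r/4 = 0.013309, so r = 0.053238 = 5.324%.

5.324%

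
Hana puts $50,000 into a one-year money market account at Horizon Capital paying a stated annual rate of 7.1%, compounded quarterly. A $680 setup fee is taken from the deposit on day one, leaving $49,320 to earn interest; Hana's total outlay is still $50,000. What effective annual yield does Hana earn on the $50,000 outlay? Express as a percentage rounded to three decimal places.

5.832%

Value after one year: 49,320 × (1 + 0.071/4)^4 = 49,320 × 1.072913 = $52,916.06.
Effective yield on the $50,000 outlay: 52,916.06 / 50,000 − 1 = 0.058321 = 5.832%.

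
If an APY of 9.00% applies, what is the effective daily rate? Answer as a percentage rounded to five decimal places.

The per-day rate i satisfies (1 + i)^365 = 1 + 0.0900.
i = 1.0900^(1/365) − 1 = 0.0002361 = 0.02361%.

0.02361%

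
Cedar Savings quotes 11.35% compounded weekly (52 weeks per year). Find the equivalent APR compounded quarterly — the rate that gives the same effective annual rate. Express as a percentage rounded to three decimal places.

11.500%

EAR = (1 + 0.1135/52)^52 − 1 = 0.120053.
Solve (1 + r/4)^4 = 1.120053: r/4 = 1.120053^(1/4) − 1 = 0.028750, so r = 0.114998 = 11.500%.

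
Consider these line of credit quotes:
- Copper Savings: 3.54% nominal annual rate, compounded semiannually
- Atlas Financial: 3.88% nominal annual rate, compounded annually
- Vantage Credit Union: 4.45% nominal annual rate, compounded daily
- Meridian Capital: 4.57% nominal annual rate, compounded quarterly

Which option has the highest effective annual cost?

Copper Savings: (1 + 0.0354/2)^2 − 1 = 3.571%
Atlas Financial: compounded annually, EAR = 3.880%
Vantage Credit Union: (1 + 0.0445/365)^365 − 1 = 4.550%
Meridian Capital: (1 + 0.0457/4)^4 − 1 = 4.649%
The highest effective annual rate is Meridian Capital at 4.649%.

Meridian Capital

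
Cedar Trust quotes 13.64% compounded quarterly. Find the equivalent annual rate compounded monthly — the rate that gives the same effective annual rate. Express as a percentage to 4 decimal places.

13.4878%

EAR = (1 + 0.1364/4)^4 − 1 = 0.143537.
Solve (1 + r/12)^12 = 1.143537: r/12 = 1.143537^(1/12) − 1 = 0.011240, so r = 0.134878 = 13.4878%.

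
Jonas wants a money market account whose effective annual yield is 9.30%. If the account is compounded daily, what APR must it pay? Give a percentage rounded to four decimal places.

(1 + r/365)^365 − 1 = 0.0930, so 1 + r/365 = 1.0930^(1/365).
r/365 = 0.000244, so r = 0.088937 = 8.8937%.

8.8937%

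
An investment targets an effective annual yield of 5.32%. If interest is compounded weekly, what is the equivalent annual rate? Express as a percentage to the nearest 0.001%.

(1 + r/52)^52 − 1 = 0.0532, so 1 + r/52 = 1.0532^(1/52).
r/52 = 0.000997, so r = 0.051859 = 5.186%.

5.186%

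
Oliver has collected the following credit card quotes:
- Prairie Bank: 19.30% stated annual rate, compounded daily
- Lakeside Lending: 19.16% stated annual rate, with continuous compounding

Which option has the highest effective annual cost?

Prairie Bank

Prairie Bank: (1 + 0.1930/365)^365 − 1 = 21.282%
Lakeside Lending: e^0.1916 − 1 = 21.119%
The highest effective annual rate is Prairie Bank at 21.282%.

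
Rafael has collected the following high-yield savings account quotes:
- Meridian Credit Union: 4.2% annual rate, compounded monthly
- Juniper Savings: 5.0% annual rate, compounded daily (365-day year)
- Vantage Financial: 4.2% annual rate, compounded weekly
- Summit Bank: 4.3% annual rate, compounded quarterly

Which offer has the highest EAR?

Juniper Savings

Meridian Credit Union: (1 + 0.042/12)^12 − 1 = 4.282%
Juniper Savings: (1 + 0.050/365)^365 − 1 = 5.127%
Vantage Financial: (1 + 0.042/52)^52 − 1 = 4.288%
Summit Bank: (1 + 0.043/4)^4 − 1 = 4.370%
The highest effective annual rate is Juniper Savings at 5.127%.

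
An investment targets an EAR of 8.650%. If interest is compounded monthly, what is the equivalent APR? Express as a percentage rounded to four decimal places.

8.3249%

(1 + r/12)^12 − 1 = 0.08650, so 1 + r/12 = 1.08650^(1/12).
r/12 = 0.006937, so r = 0.083249 = 8.3249%.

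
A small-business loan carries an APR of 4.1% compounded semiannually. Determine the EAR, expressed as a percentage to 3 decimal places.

4.142%

EAR = (1 + 0.041/2)^2 − 1.
= (1 + 0.020500)^2 − 1 = 1.041420 − 1 = 4.142%.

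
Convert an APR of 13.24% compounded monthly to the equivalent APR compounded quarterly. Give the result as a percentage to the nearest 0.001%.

13.387%

EAR = (1 + 0.1324/12)^12 − 1 = 0.140737.
Solve (1 + r/4)^4 = 1.140737: r/4 = 1.140737^(1/4) − 1 = 0.033467, so r = 0.133866 = 13.387%.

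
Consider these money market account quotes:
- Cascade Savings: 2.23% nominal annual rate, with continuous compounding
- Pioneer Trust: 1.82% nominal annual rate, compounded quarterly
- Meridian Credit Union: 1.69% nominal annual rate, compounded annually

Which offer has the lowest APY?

Meridian Credit Union

Cascade Savings: e^0.0223 − 1 = 2.255%
Pioneer Trust: (1 + 0.0182/4)^4 − 1 = 1.832%
Meridian Credit Union: compounded annually, EAR = 1.690%
The lowest effective annual rate is Meridian Credit Union at 1.690%.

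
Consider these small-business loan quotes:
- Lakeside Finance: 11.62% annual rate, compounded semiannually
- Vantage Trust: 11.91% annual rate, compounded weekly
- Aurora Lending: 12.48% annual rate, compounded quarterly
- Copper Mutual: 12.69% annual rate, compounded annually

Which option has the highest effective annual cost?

Aurora Lending

Lakeside Finance: (1 + 0.1162/2)^2 − 1 = 11.958%
Vantage Trust: (1 + 0.1191/52)^52 − 1 = 12.633%
Aurora Lending: (1 + 0.1248/4)^4 − 1 = 13.076%
Copper Mutual: compounded annually, EAR = 12.690%
The highest effective annual rate is Aurora Lending at 13.076%.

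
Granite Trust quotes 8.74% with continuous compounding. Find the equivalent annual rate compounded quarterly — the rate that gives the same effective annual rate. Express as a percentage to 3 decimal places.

EAR under continuous compounding: e^0.0874 − 1 = 0.091333.
Solve (1 + r/4)^4 = 1.091333: r/4 = 1.091333^(1/4) − 1 = 0.022090, so r = 0.088362 = 8.836%.

8.836%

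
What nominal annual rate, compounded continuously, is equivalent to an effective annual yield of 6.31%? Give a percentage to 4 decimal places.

Continuous: nominal r satisfies e^r − 1 = 0.0631.
r = ln(1 + 0.0631) = ln(1.0631) = 0.061189 = 6.1189%.

6.1189%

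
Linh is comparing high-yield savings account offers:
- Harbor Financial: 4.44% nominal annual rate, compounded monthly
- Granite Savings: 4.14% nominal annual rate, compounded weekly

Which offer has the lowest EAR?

Harbor Financial: (1 + 0.0444/12)^12 − 1 = 4.531%
Granite Savings: (1 + 0.0414/52)^52 − 1 = 4.225%
The lowest effective annual rate is Granite Savings at 4.225%.

Granite Savings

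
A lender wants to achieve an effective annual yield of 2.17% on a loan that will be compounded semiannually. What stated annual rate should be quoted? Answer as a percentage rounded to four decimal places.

(1 + r/2)^2 − 1 = 0.0217, so 1 + r/2 = 1.0217^(1/2).
r/2 = 0.010792, so r = 0.021584 = 2.1584%.

2.1584%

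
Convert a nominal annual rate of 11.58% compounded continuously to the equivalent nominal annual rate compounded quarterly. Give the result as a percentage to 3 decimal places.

11.749%

EAR under continuous compounding: e^0.1158 − 1 = 0.122771.
Solve (1 + r/4)^4 = 1.122771: r/4 = 1.122771^(1/4) − 1 = 0.029373, so r = 0.117492 = 11.749%.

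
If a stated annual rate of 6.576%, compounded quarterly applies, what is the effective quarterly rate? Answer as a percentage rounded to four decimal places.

1.6440%

With a nominal annual rate compounded quarterly, the periodic rate is the nominal rate divided by 4.
i = 0.06576 / 4 = 0.0164400 = 1.6440%.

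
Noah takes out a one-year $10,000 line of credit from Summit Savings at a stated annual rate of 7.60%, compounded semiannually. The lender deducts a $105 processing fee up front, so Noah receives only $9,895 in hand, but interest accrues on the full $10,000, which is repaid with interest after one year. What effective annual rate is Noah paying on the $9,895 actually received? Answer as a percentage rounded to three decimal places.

8.888%

Amount owed after one year: 10,000 × (1 + 0.0760/2)^2 = 10,000 × 1.077444 = $10,774.44.
Effective rate on net proceeds: 10,774.44 / 9,895 − 1 = 0.088877 = 8.888%.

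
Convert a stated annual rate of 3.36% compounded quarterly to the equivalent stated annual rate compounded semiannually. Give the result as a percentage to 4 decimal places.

EAR = (1 + 0.0336/4)^4 − 1 = 0.034026.
Solve (1 + r/2)^2 = 1.034026: r/2 = 1.034026^(1/2) − 1 = 0.016871, so r = 0.033741 = 3.3741%.

3.3741%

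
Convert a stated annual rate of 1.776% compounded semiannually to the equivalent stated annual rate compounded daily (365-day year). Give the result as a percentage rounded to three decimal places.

1.768%

EAR = (1 + 0.01776/2)^2 − 1 = 0.017839.
Solve (1 + r/365)^365 = 1.017839: r/365 = 1.017839^(1/365) − 1 = 0.000048, so r = 0.017682 = 1.768%.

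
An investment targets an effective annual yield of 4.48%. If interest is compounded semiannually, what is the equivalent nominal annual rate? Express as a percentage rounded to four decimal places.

4.4309%

(1 + r/2)^2 − 1 = 0.0448, so 1 + r/2 = 1.0448^(1/2).
r/2 = 0.022155, so r = 0.044309 = 4.4309%.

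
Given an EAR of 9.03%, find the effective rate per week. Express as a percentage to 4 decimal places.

0.1664%

The per-week rate i satisfies (1 + i)^52 = 1 + 0.0903.
i = 1.0903^(1/52) − 1 = 0.0016639 = 0.1664%.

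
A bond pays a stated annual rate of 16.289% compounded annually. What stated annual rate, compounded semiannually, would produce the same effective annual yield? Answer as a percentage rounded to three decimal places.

Compounded annually, EAR = nominal = 0.162890.
Solve (1 + r/2)^2 = 1.162890: r/2 = 1.162890^(1/2) − 1 = 0.078374, so r = 0.156748 = 15.675%.

15.675%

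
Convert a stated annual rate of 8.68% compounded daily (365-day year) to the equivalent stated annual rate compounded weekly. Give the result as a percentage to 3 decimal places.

EAR = (1 + 0.0868/365)^365 − 1 = 0.090667.
Solve (1 + r/52)^52 = 1.090667: r/52 = 1.090667^(1/52) − 1 = 0.001670, so r = 0.086862 = 8.686%.

8.686%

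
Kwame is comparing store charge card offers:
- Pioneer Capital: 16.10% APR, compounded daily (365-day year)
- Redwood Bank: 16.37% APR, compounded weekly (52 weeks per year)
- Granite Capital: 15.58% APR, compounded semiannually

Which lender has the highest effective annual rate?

Pioneer Capital: (1 + 0.1610/365)^365 − 1 = 17.464%
Redwood Bank: (1 + 0.1637/52)^52 − 1 = 17.756%
Granite Capital: (1 + 0.1558/2)^2 − 1 = 16.187%
The highest effective annual rate is Redwood Bank at 17.756%.

Redwood Bank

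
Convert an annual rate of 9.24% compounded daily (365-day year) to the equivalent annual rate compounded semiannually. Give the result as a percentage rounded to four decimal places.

9.4555%

EAR = (1 + 0.0924/365)^365 − 1 = 0.096791.
Solve (1 + r/2)^2 = 1.096791: r/2 = 1.096791^(1/2) − 1 = 0.047278, so r = 0.094555 = 9.4555%.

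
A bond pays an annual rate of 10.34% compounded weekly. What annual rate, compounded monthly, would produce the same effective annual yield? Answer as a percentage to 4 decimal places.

10.3743%

EAR = (1 + 0.1034/52)^52 − 1 = 0.108821.
Solve (1 + r/12)^12 = 1.108821: r/12 = 1.108821^(1/12) − 1 = 0.008645, so r = 0.103743 = 10.3743%.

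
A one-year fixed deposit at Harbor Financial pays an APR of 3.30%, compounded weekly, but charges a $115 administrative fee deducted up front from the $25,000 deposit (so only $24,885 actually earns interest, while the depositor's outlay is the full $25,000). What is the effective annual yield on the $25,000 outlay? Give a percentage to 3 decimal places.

2.879%

Value after one year: 24,885 × (1 + 0.0330/52)^52 = 24,885 × 1.033540 = $25,719.64.
Effective yield on the $25,000 outlay: 25,719.64 / 25,000 − 1 = 0.028785 = 2.879%.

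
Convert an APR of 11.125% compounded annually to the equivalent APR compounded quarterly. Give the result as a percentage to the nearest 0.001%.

10.689%

Compounded annually, EAR = nominal = 0.111250.
Solve (1 + r/4)^4 = 1.111250: r/4 = 1.111250^(1/4) − 1 = 0.026722, so r = 0.106889 = 10.689%.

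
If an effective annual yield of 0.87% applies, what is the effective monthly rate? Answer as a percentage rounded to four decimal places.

0.0722%

The per-month rate i satisfies (1 + i)^12 = 1 + 0.0087.
i = 1.0087^(1/12) − 1 = 0.0007221 = 0.0722%.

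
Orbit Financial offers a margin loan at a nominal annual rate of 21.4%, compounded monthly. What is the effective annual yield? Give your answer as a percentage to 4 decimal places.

EAR = (1 + 0.214/12)^12 − 1.
= (1 + 0.017833)^12 − 1 = 1.236289 − 1 = 23.6289%.

23.6289%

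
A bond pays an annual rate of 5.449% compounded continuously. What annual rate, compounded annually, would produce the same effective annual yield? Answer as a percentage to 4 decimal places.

EAR under continuous compounding: e^0.05449 − 1 = 0.056002.
Compounded annually, the equivalent nominal rate is the EAR itself: 5.6002%.

5.6002%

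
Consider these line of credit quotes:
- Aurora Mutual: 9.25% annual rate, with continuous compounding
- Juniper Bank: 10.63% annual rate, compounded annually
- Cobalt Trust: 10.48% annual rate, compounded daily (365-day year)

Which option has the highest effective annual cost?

Cobalt Trust

Aurora Mutual: e^0.0925 − 1 = 9.691%
Juniper Bank: compounded annually, EAR = 10.630%
Cobalt Trust: (1 + 0.1048/365)^365 − 1 = 11.047%
The highest effective annual rate is Cobalt Trust at 11.047%.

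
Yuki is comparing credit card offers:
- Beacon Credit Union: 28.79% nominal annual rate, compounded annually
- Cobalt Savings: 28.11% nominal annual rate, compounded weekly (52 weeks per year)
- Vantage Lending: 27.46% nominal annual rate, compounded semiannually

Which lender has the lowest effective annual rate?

Beacon Credit Union

Beacon Credit Union: compounded annually, EAR = 28.790%
Cobalt Savings: (1 + 0.2811/52)^52 − 1 = 32.358%
Vantage Lending: (1 + 0.2746/2)^2 − 1 = 29.345%
The lowest effective annual rate is Beacon Credit Union at 28.790%.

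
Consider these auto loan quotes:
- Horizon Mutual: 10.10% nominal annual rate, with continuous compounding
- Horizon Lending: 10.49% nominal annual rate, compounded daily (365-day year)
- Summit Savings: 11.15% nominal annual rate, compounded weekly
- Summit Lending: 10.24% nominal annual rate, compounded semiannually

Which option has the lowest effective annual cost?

Horizon Mutual: e^0.1010 − 1 = 10.628%
Horizon Lending: (1 + 0.1049/365)^365 − 1 = 11.058%
Summit Savings: (1 + 0.1115/52)^52 − 1 = 11.782%
Summit Lending: (1 + 0.1024/2)^2 − 1 = 10.502%
The lowest effective annual rate is Summit Lending at 10.502%.

Summit Lending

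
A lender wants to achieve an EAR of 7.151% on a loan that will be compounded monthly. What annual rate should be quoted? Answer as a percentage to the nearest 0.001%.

6.927%

(1 + r/12)^12 − 1 = 0.07151, so 1 + r/12 = 1.07151^(1/12).
r/12 = 0.005772, so r = 0.069268 = 6.927%.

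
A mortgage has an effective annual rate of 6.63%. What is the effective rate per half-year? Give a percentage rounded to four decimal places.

3.2618%

The per-half-year rate i satisfies (1 + i)^2 = 1 + 0.0663.
i = 1.0663^(1/2) − 1 = 0.0326180 = 3.2618%.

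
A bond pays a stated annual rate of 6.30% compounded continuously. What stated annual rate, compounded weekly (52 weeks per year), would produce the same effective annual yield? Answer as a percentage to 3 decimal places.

EAR under continuous compounding: e^0.0630 − 1 = 0.065027.
Solve (1 + r/52)^52 = 1.065027: r/52 = 1.065027^(1/52) − 1 = 0.001212, so r = 0.063038 = 6.304%.

6.304%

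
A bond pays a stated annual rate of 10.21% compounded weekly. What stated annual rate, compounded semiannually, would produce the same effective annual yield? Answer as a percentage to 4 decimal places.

10.4646%

EAR = (1 + 0.1021/52)^52 − 1 = 0.107383.
Solve (1 + r/2)^2 = 1.107383: r/2 = 1.107383^(1/2) − 1 = 0.052323, so r = 0.104646 = 10.4646%.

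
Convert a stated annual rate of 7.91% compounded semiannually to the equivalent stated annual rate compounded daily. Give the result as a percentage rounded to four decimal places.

EAR = (1 + 0.0791/2)^2 − 1 = 0.080664.
Solve (1 + r/365)^365 = 1.080664: r/365 = 1.080664^(1/365) − 1 = 0.000213, so r = 0.077584 = 7.7584%.

7.7584%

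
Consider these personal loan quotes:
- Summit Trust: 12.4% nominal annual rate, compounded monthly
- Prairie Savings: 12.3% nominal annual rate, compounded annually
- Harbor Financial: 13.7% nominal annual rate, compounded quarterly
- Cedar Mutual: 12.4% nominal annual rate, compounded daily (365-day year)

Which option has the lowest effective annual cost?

Summit Trust: (1 + 0.124/12)^12 − 1 = 13.130%
Prairie Savings: compounded annually, EAR = 12.300%
Harbor Financial: (1 + 0.137/4)^4 − 1 = 14.420%
Cedar Mutual: (1 + 0.124/365)^365 − 1 = 13.199%
The lowest effective annual rate is Prairie Savings at 12.300%.

Prairie Savings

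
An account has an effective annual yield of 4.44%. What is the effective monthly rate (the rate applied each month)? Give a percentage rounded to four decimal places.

0.3627%

The per-month rate i satisfies (1 + i)^12 = 1 + 0.0444.
i = 1.0444^(1/12) − 1 = 0.0036268 = 0.3627%.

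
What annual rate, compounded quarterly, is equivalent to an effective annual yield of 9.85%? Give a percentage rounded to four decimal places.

9.5058%

(1 + r/4)^4 − 1 = 0.0985, so 1 + r/4 = 1.0985^(1/4).
r/4 = 0.023764, so r = 0.095058 = 9.5058%.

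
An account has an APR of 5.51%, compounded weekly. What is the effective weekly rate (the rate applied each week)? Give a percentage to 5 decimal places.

0.10596%

With a nominal annual rate compounded weekly, the periodic rate is the nominal rate divided by 52.
i = 0.0551 / 52 = 0.0010596 = 0.10596%.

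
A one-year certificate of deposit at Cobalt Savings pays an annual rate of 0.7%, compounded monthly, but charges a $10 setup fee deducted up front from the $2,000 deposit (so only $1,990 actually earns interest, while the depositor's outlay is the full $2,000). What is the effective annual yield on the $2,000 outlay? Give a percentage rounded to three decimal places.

0.199%

Value after one year: 1,990 × (1 + 0.007/12)^12 = 1,990 × 1.007023 = $2,003.97.
Effective yield on the $2,000 outlay: 2,003.97 / 2,000 − 1 = 0.001987 = 0.199%.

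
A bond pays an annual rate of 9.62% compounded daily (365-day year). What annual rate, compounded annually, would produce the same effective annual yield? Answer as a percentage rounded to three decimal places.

EAR = (1 + 0.0962/365)^365 − 1 = 0.100965.
Compounded annually, the equivalent nominal rate is the EAR itself: 10.097%.

10.097%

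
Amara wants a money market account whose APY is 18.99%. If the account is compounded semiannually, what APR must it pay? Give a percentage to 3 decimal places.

18.165%

(1 + r/2)^2 − 1 = 0.1899, so 1 + r/2 = 1.1899^(1/2).
r/2 = 0.090825, so r = 0.181651 = 18.165%.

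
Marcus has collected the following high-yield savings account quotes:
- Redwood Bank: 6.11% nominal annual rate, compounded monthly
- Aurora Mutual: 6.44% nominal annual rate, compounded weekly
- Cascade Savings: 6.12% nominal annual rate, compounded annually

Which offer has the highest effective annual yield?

Redwood Bank: (1 + 0.0611/12)^12 − 1 = 6.284%
Aurora Mutual: (1 + 0.0644/52)^52 − 1 = 6.648%
Cascade Savings: compounded annually, EAR = 6.120%
The highest effective annual rate is Aurora Mutual at 6.648%.

Aurora Mutual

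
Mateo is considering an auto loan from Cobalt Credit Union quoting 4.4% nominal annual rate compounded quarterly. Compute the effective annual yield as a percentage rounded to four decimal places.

EAR = (1 + 0.044/4)^4 − 1.
= (1 + 0.011000)^4 − 1 = 1.044731 − 1 = 4.4731%.

4.4731%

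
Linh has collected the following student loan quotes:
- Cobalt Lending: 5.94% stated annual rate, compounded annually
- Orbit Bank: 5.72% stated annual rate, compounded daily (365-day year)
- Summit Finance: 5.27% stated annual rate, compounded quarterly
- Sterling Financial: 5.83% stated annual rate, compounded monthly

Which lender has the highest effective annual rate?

Cobalt Lending: compounded annually, EAR = 5.940%
Orbit Bank: (1 + 0.0572/365)^365 − 1 = 5.886%
Summit Finance: (1 + 0.0527/4)^4 − 1 = 5.375%
Sterling Financial: (1 + 0.0583/12)^12 − 1 = 5.988%
The highest effective annual rate is Sterling Financial at 5.988%.

Sterling Financial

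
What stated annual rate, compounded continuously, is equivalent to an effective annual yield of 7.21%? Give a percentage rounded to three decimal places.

6.962%

Continuous: nominal r satisfies e^r − 1 = 0.0721.
r = ln(1 + 0.0721) = ln(1.0721) = 0.069619 = 6.962%.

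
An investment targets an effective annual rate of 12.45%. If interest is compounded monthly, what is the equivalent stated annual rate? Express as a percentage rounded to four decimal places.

11.7914%

(1 + r/12)^12 − 1 = 0.1245, so 1 + r/12 = 1.1245^(1/12).
r/12 = 0.009826, so r = 0.117914 = 11.7914%.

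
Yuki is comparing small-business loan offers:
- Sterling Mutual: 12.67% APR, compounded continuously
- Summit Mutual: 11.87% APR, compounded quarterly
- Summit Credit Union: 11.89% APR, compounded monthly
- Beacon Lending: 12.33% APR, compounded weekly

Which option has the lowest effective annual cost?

Summit Mutual

Sterling Mutual: e^0.1267 − 1 = 13.508%
Summit Mutual: (1 + 0.1187/4)^4 − 1 = 12.409%
Summit Credit Union: (1 + 0.1189/12)^12 − 1 = 12.560%
Beacon Lending: (1 + 0.1233/52)^52 − 1 = 13.106%
The lowest effective annual rate is Summit Mutual at 12.409%.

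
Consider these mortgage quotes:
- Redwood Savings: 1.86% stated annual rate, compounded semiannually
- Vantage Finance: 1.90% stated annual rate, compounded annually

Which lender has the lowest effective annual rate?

Redwood Savings

Redwood Savings: (1 + 0.0186/2)^2 − 1 = 1.869%
Vantage Finance: compounded annually, EAR = 1.900%
The lowest effective annual rate is Redwood Savings at 1.869%.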